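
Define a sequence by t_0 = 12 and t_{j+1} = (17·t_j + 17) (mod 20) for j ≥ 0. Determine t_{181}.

t_0 = 12,  t_1 = 1,  t_2 = 14,  t_3 = 15,  t_4 = 12.
Since t_4 = t_0 = 12, the sequence is periodic with period 4.
(181 - 0) mod 4 = 1, so t_{181} = t_1 = 1.

1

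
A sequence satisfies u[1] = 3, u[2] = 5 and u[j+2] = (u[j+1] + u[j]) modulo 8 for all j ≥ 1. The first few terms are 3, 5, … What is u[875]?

1

Listing terms: u[1] = 3; u[2] = 5; u[3] = 0; u[4] = 5; u[5] = 5; u[6] = 2; u[7] = 7; u[8] = 1; u[9] = 0; u[10] = 1; u[11] = 1; u[12] = 2; u[13] = 3; u[14] = 5.
Since (u[13], u[14]) = (u[1], u[2]) = (3, 5) (two consecutive terms determine the rest), the sequence is periodic with period 12.
(875 - 1) mod 12 = 10, so u[875] = u[11] = 1.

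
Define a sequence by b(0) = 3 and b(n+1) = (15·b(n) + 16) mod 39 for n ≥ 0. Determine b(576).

We have b(0) = 3; b(1) = 22; b(2) = 34; b(3) = 19; b(4) = 28; b(5) = 7; b(6) = 4; b(7) = 37; b(8) = 25; b(9) = 1; b(10) = 31; b(11) = 13; b(12) = 16; b(13) = 22.
Since b(13) = b(1) = 22, the sequence is eventually periodic: after a pre-period of length 1 it cycles with period 12.
For n ≥ 1, b(n) depends only on (n - 1) mod 12. (576 - 1) mod 12 = 11, so b(576) = b(12) = 16.

16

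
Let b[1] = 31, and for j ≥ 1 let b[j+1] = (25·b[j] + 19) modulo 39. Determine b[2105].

b[1] = 31, b[2] = 14, b[3] = 18, b[4] = 1, b[5] = 5, b[6] = 27, b[7] = 31.
The sequence repeats with period 6.
So b[2105] = b[1 + ((2105-1) mod 6)] = b[5] = 5.

5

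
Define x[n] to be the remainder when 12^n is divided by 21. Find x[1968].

15

x[1] = 12; x[2] = 18; x[3] = 6; x[4] = 9; x[5] = 3; x[6] = 15; x[7] = 12.
Since x[7] = x[1] = 12, the sequence is periodic with period 6.
(1968 - 1) mod 6 = 5, so x[1968] = x[6] = 15.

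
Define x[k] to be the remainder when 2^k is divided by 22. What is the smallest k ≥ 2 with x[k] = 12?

We have x[1] = 2, x[2] = 4, x[3] = 8, x[4] = 16, x[5] = 10, x[6] = 20, x[7] = 18, x[8] = 14, x[9] = 6, x[10] = 12, x[11] = 2.
Since x[11] = x[1] = 2, the sequence is periodic with period 10.
The value 12 first appears (with k ≥ 2) at x[10].

10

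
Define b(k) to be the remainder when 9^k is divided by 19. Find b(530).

17

Computing terms: b(0) = 1; b(1) = 9; b(2) = 5; b(3) = 7; b(4) = 6; b(5) = 16; b(6) = 11; b(7) = 4; b(8) = 17; b(9) = 1.
Since b(9) = b(0) = 1, the sequence is periodic with period 9.
(530 - 0) mod 9 = 8, so b(530) = b(8) = 17.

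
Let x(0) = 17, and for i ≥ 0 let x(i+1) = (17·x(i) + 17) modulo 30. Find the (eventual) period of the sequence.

Computing terms: x(0) = 17; x(1) = 6; x(2) = 29; x(3) = 0; x(4) = 17.
The sequence repeats with period 4.

4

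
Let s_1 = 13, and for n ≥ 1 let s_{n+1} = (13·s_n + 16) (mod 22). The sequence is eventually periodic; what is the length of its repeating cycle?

We have s_1 = 13; s_2 = 9; s_3 = 1; s_4 = 7; s_5 = 19; s_6 = 21; s_7 = 3; s_8 = 11; s_9 = 5; s_{10} = 15; s_{11} = 13.
The sequence repeats with period 10.

10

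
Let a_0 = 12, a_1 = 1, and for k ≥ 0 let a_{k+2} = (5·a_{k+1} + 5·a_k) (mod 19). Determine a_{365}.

11

a_0 = 12, a_1 = 1, a_2 = 8, a_3 = 7, a_4 = 18, a_5 = 11, a_6 = 12, a_7 = 1.
Since (a_6, a_7) = (a_0, a_1) = (12, 1) (two consecutive terms determine the rest), the sequence is periodic with period 6.
(365 - 0) mod 6 = 5, so a_{365} = a_5 = 11.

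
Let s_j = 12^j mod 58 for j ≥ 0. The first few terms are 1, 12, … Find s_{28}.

Listing terms: s_0 = 1,  s_1 = 12,  s_2 = 28,  s_3 = 46,  s_4 = 30,  s_5 = 12.
Since s_5 = s_1 = 12, the sequence is eventually periodic: after a pre-period of length 1 it cycles with period 4.
For j ≥ 1, s_j depends only on (j - 1) mod 4. (28 - 1) mod 4 = 3, so s_{28} = s_4 = 30.

30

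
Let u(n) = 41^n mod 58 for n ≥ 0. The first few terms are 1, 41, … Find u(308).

1

Computing terms: u(0) = 1, u(1) = 41, u(2) = 57, u(3) = 17, u(4) = 1.
Since u(4) = u(0) = 1, the sequence is periodic with period 4.
So u(308) = u(0 + ((308-0) mod 4)) = u(0) = 1.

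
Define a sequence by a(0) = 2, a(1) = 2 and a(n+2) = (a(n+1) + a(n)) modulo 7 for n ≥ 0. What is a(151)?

Listing terms: a(0) = 2,  a(1) = 2,  a(2) = 4,  a(3) = 6,  a(4) = 3,  a(5) = 2,  a(6) = 5,  a(7) = 0,  a(8) = 5,  a(9) = 5,  a(10) = 3,  a(11) = 1,  a(12) = 4,  a(13) = 5,  a(14) = 2,  a(15) = 0,  a(16) = 2,  a(17) = 2.
The sequence repeats with period 16.
(151 - 0) mod 16 = 7, so a(151) = a(7) = 0.

0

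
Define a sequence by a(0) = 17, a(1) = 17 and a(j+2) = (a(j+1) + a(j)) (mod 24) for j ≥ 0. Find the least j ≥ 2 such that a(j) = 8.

a(0) = 17,  a(1) = 17,  a(2) = 10,  a(3) = 3,  a(4) = 13,  a(5) = 16,  a(6) = 5,  a(7) = 21,  a(8) = 2,  a(9) = 23,  a(10) = 1,  a(11) = 0,  a(12) = 1,  a(13) = 1,  a(14) = 2,  a(15) = 3,  a(16) = 5,  a(17) = 8,  a(18) = 13,  a(19) = 21,  a(20) = 10,  a(21) = 7,  a(22) = 17,  a(23) = 0,  a(24) = 17,  a(25) = 17.
Since (a(24), a(25)) = (a(0), a(1)) = (17, 17) (two consecutive terms determine the rest), the sequence is periodic with period 24.
The value 8 first appears (with j ≥ 2) at a(17).

17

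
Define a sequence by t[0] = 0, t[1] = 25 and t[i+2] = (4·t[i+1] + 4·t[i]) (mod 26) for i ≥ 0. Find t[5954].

24

We have t[0] = 0; t[1] = 25; t[2] = 22; t[3] = 6; t[4] = 8; t[5] = 4; t[6] = 22; t[7] = 0; t[8] = 10; t[9] = 14; t[10] = 18; t[11] = 24; t[12] = 12; t[13] = 14; t[14] = 0; t[15] = 4; t[16] = 16; t[17] = 2; t[18] = 20; t[19] = 10; t[20] = 16; t[21] = 0; t[22] = 12; t[23] = 22; t[24] = 6.
Since (t[23], t[24]) = (t[2], t[3]) = (22, 6) (two consecutive terms determine the rest), the sequence is eventually periodic: after a pre-period of length 2 it cycles with period 21.
For i ≥ 2, t[i] depends only on (i - 2) mod 21. (5954 - 2) mod 21 = 9, so t[5954] = t[11] = 24.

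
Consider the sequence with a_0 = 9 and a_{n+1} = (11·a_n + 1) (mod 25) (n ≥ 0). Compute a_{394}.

23

a_0 = 9, a_1 = 0, a_2 = 1, a_3 = 12, a_4 = 8, a_5 = 14, a_6 = 5, a_7 = 6, a_8 = 17, a_9 = 13, a_{10} = 19, a_{11} = 10, a_{12} = 11, a_{13} = 22, a_{14} = 18, a_{15} = 24, a_{16} = 15, a_{17} = 16, a_{18} = 2, a_{19} = 23, a_{20} = 4, a_{21} = 20, a_{22} = 21, a_{23} = 7, a_{24} = 3, a_{25} = 9.
The sequence repeats with period 25.
So a_{394} = a_{0 + ((394-0) mod 25)} = a_{19} = 23.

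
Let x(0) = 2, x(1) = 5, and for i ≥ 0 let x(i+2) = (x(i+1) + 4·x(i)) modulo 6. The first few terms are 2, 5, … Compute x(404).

Computing terms: x(0) = 2, x(1) = 5, x(2) = 1, x(3) = 3, x(4) = 1, x(5) = 1, x(6) = 5, x(7) = 3, x(8) = 5, x(9) = 5, x(10) = 1.
Since (x(9), x(10)) = (x(1), x(2)) = (5, 1) (two consecutive terms determine the rest), the sequence is eventually periodic: after a pre-period of length 1 it cycles with period 8.
For i ≥ 1, x(i) depends only on (i - 1) mod 8. (404 - 1) mod 8 = 3, so x(404) = x(4) = 1.

1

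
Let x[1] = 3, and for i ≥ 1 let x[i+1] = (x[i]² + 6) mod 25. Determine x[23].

We have x[1] = 3, x[2] = 15, x[3] = 6, x[4] = 17, x[5] = 20, x[6] = 6.
Since x[6] = x[3] = 6, the sequence is eventually periodic: after a pre-period of length 2 it cycles with period 3.
For i ≥ 3, x[i] depends only on (i - 3) mod 3. (23 - 3) mod 3 = 2, so x[23] = x[5] = 20.

20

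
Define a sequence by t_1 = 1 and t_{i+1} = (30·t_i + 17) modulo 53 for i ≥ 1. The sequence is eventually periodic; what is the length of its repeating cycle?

4

Computing terms: t_1 = 1, t_2 = 47, t_3 = 49, t_4 = 3, t_5 = 1.
Since t_5 = t_1 = 1, the sequence is periodic with period 4.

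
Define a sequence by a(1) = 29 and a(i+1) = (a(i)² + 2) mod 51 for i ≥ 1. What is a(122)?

a(1) = 29; a(2) = 27; a(3) = 17; a(4) = 36; a(5) = 23; a(6) = 21; a(7) = 35; a(8) = 3; a(9) = 11; a(10) = 21.
Since a(10) = a(6) = 21, the sequence is eventually periodic: after a pre-period of length 5 it cycles with period 4.
For i ≥ 6, a(i) depends only on (i - 6) mod 4. (122 - 6) mod 4 = 0, so a(122) = a(6) = 21.

21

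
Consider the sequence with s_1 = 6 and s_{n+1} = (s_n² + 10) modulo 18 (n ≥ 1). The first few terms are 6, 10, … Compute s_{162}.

2

Listing terms: s_1 = 6, s_2 = 10, s_3 = 2, s_4 = 14, s_5 = 8, s_6 = 2.
Since s_6 = s_3 = 2, the sequence is eventually periodic: after a pre-period of length 2 it cycles with period 3.
For n ≥ 3, s_n depends only on (n - 3) mod 3. (162 - 3) mod 3 = 0, so s_{162} = s_3 = 2.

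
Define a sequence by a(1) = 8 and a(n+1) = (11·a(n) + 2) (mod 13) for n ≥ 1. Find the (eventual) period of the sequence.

12

Listing terms: a(1) = 8,  a(2) = 12,  a(3) = 4,  a(4) = 7,  a(5) = 1,  a(6) = 0,  a(7) = 2,  a(8) = 11,  a(9) = 6,  a(10) = 3,  a(11) = 9,  a(12) = 10,  a(13) = 8.
Since a(13) = a(1) = 8, the sequence is periodic with period 12.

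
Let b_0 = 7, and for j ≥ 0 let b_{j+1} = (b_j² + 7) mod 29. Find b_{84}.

7

Computing terms: b_0 = 7,  b_1 = 27,  b_2 = 11,  b_3 = 12,  b_4 = 6,  b_5 = 14,  b_6 = 0,  b_7 = 7.
Since b_7 = b_0 = 7, the sequence is periodic with period 7.
(84 - 0) mod 7 = 0, so b_{84} = b_0 = 7.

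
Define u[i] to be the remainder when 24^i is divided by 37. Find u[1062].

36

We have u[0] = 1; u[1] = 24; u[2] = 21; u[3] = 23; u[4] = 34; u[5] = 2; u[6] = 11; u[7] = 5; u[8] = 9; u[9] = 31; u[10] = 4; u[11] = 22; u[12] = 10; u[13] = 18; u[14] = 25; u[15] = 8; u[16] = 7; u[17] = 20; u[18] = 36; u[19] = 13; u[20] = 16; u[21] = 14; u[22] = 3; u[23] = 35; u[24] = 26; u[25] = 32; u[26] = 28; u[27] = 6; u[28] = 33; u[29] = 15; u[30] = 27; u[31] = 19; u[32] = 12; u[33] = 29; u[34] = 30; u[35] = 17; u[36] = 1.
Since u[36] = u[0] = 1, the sequence is periodic with period 36.
So u[1062] = u[0 + ((1062-0) mod 36)] = u[18] = 36.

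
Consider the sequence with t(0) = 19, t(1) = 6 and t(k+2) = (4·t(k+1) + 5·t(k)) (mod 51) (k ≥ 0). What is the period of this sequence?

48

We have t(0) = 19, t(1) = 6, t(2) = 17, t(3) = 47, t(4) = 18, t(5) = 1, t(6) = 43, t(7) = 24, t(8) = 5, t(9) = 38, t(10) = 24, t(11) = 31, t(12) = 40, t(13) = 9, t(14) = 32, t(15) = 20, t(16) = 36, t(17) = 40, t(18) = 34, t(19) = 30, t(20) = 35, t(21) = 35, t(22) = 9, t(23) = 7, t(24) = 22, t(25) = 21, t(26) = 41, t(27) = 14, t(28) = 6, t(29) = 43, t(30) = 49, t(31) = 3, t(32) = 2, t(33) = 23, t(34) = 0, t(35) = 13, t(36) = 1, t(37) = 18, t(38) = 26, t(39) = 41, t(40) = 39, t(41) = 4, t(42) = 7, t(43) = 48, t(44) = 23, t(45) = 26, t(46) = 15, t(47) = 37, t(48) = 19, t(49) = 6.
Since (t(48), t(49)) = (t(0), t(1)) = (19, 6) (two consecutive terms determine the rest), the sequence is periodic with period 48.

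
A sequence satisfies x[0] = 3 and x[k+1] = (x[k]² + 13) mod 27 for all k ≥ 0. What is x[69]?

8

Computing terms: x[0] = 3, x[1] = 22, x[2] = 11, x[3] = 26, x[4] = 14, x[5] = 20, x[6] = 8, x[7] = 23, x[8] = 2, x[9] = 17, x[10] = 5, x[11] = 11.
Since x[11] = x[2] = 11, the sequence is eventually periodic: after a pre-period of length 2 it cycles with period 9.
For k ≥ 2, x[k] depends only on (k - 2) mod 9. (69 - 2) mod 9 = 4, so x[69] = x[6] = 8.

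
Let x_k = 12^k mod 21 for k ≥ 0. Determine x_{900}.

x_0 = 1; x_1 = 12; x_2 = 18; x_3 = 6; x_4 = 9; x_5 = 3; x_6 = 15; x_7 = 12.
Since x_7 = x_1 = 12, the sequence is eventually periodic: after a pre-period of length 1 it cycles with period 6.
For k ≥ 1, x_k depends only on (k - 1) mod 6. (900 - 1) mod 6 = 5, so x_{900} = x_6 = 15.

15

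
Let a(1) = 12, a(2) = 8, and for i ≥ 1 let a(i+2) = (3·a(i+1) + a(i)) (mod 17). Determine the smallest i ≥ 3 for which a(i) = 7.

We have a(1) = 12,  a(2) = 8,  a(3) = 2,  a(4) = 14,  a(5) = 10,  a(6) = 10,  a(7) = 6,  a(8) = 11,  a(9) = 5,  a(10) = 9,  a(11) = 15,  a(12) = 3,  a(13) = 7,  a(14) = 7,  a(15) = 11,  a(16) = 6,  a(17) = 12,  a(18) = 8.
The sequence repeats with period 16.
The value 7 first appears (with i ≥ 3) at a(13).

13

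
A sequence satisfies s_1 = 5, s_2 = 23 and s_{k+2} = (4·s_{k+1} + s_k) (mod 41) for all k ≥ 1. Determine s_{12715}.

27

We have s_1 = 5; s_2 = 23; s_3 = 15; s_4 = 1; s_5 = 19; s_6 = 36; s_7 = 40; s_8 = 32; s_9 = 4; s_{10} = 7; s_{11} = 32; s_{12} = 12; s_{13} = 39; s_{14} = 4; s_{15} = 14; s_{16} = 19; s_{17} = 8; s_{18} = 10; s_{19} = 7; s_{20} = 38; s_{21} = 36; s_{22} = 18; s_{23} = 26; s_{24} = 40; s_{25} = 22; s_{26} = 5; s_{27} = 1; s_{28} = 9; s_{29} = 37; s_{30} = 34; s_{31} = 9; s_{32} = 29; s_{33} = 2; s_{34} = 37; s_{35} = 27; s_{36} = 22; s_{37} = 33; s_{38} = 31; s_{39} = 34; s_{40} = 3; s_{41} = 5; s_{42} = 23.
Since (s_{41}, s_{42}) = (s_1, s_2) = (5, 23) (two consecutive terms determine the rest), the sequence is periodic with period 40.
(12715 - 1) mod 40 = 34, so s_{12715} = s_{35} = 27.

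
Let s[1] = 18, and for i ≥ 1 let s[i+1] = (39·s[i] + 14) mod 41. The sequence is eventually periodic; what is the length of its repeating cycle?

s[1] = 18, s[2] = 19, s[3] = 17, s[4] = 21, s[5] = 13, s[6] = 29, s[7] = 38, s[8] = 20, s[9] = 15, s[10] = 25, s[11] = 5, s[12] = 4, s[13] = 6, s[14] = 2, s[15] = 10, s[16] = 35, s[17] = 26, s[18] = 3, s[19] = 8, s[20] = 39, s[21] = 18.
The sequence repeats with period 20.

20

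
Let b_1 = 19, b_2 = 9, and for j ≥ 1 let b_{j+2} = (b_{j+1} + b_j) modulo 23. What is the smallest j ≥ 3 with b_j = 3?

14

Computing terms: b_1 = 19, b_2 = 9, b_3 = 5, b_4 = 14, b_5 = 19, b_6 = 10, b_7 = 6, b_8 = 16, b_9 = 22, b_{10} = 15, b_{11} = 14, b_{12} = 6, b_{13} = 20, b_{14} = 3, b_{15} = 0, b_{16} = 3, b_{17} = 3, b_{18} = 6, b_{19} = 9, b_{20} = 15, b_{21} = 1, b_{22} = 16, b_{23} = 17, b_{24} = 10, b_{25} = 4, b_{26} = 14, b_{27} = 18, b_{28} = 9, b_{29} = 4, b_{30} = 13, b_{31} = 17, b_{32} = 7, b_{33} = 1, b_{34} = 8, b_{35} = 9, b_{36} = 17, b_{37} = 3, b_{38} = 20, b_{39} = 0, b_{40} = 20, b_{41} = 20, b_{42} = 17, b_{43} = 14, b_{44} = 8, b_{45} = 22, b_{46} = 7, b_{47} = 6, b_{48} = 13, b_{49} = 19, b_{50} = 9.
The sequence repeats with period 48.
The value 3 first appears (with j ≥ 3) at b_{14}.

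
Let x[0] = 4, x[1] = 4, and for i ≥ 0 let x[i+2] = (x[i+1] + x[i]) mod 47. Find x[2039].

Listing terms: x[0] = 4; x[1] = 4; x[2] = 8; x[3] = 12; x[4] = 20; x[5] = 32; x[6] = 5; x[7] = 37; x[8] = 42; x[9] = 32; x[10] = 27; x[11] = 12; x[12] = 39; x[13] = 4; x[14] = 43; x[15] = 0; x[16] = 43; x[17] = 43; x[18] = 39; x[19] = 35; x[20] = 27; x[21] = 15; x[22] = 42; x[23] = 10; x[24] = 5; x[25] = 15; x[26] = 20; x[27] = 35; x[28] = 8; x[29] = 43; x[30] = 4; x[31] = 0; x[32] = 4; x[33] = 4.
The sequence repeats with period 32.
So x[2039] = x[0 + ((2039-0) mod 32)] = x[23] = 10.

10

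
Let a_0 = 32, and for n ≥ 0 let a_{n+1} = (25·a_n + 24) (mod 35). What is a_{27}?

Computing terms: a_0 = 32, a_1 = 19, a_2 = 9, a_3 = 4, a_4 = 19.
Since a_4 = a_1 = 19, the sequence is eventually periodic: after a pre-period of length 1 it cycles with period 3.
For n ≥ 1, a_n depends only on (n - 1) mod 3. (27 - 1) mod 3 = 2, so a_{27} = a_3 = 4.

4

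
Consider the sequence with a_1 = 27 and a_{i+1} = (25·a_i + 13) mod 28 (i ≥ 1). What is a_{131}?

9

Listing terms: a_1 = 27,  a_2 = 16,  a_3 = 21,  a_4 = 6,  a_5 = 23,  a_6 = 0,  a_7 = 13,  a_8 = 2,  a_9 = 7,  a_{10} = 20,  a_{11} = 9,  a_{12} = 14,  a_{13} = 27.
The sequence repeats with period 12.
(131 - 1) mod 12 = 10, so a_{131} = a_{11} = 9.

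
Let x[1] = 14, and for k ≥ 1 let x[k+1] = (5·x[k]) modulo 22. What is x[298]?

Computing terms: x[1] = 14; x[2] = 4; x[3] = 20; x[4] = 12; x[5] = 16; x[6] = 14.
The sequence repeats with period 5.
So x[298] = x[1 + ((298-1) mod 5)] = x[3] = 20.

20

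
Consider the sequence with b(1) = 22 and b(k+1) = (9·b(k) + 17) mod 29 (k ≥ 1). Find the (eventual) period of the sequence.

14

We have b(1) = 22, b(2) = 12, b(3) = 9, b(4) = 11, b(5) = 0, b(6) = 17, b(7) = 25, b(8) = 10, b(9) = 20, b(10) = 23, b(11) = 21, b(12) = 3, b(13) = 15, b(14) = 7, b(15) = 22.
The sequence repeats with period 14.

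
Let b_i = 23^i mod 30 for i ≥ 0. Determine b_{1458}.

19

Listing terms: b_0 = 1; b_1 = 23; b_2 = 19; b_3 = 17; b_4 = 1.
The sequence repeats with period 4.
So b_{1458} = b_{0 + ((1458-0) mod 4)} = b_2 = 19.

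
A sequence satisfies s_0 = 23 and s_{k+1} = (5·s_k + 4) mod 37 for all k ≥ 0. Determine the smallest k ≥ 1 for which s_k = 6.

33

s_0 = 23, s_1 = 8, s_2 = 7, s_3 = 2, s_4 = 14, s_5 = 0, s_6 = 4, s_7 = 24, s_8 = 13, s_9 = 32, s_{10} = 16, s_{11} = 10, s_{12} = 17, s_{13} = 15, s_{14} = 5, s_{15} = 29, s_{16} = 1, s_{17} = 9, s_{18} = 12, s_{19} = 27, s_{20} = 28, s_{21} = 33, s_{22} = 21, s_{23} = 35, s_{24} = 31, s_{25} = 11, s_{26} = 22, s_{27} = 3, s_{28} = 19, s_{29} = 25, s_{30} = 18, s_{31} = 20, s_{32} = 30, s_{33} = 6, s_{34} = 34, s_{35} = 26, s_{36} = 23.
The sequence repeats with period 36.
The value 6 first appears (with k ≥ 1) at s_{33}.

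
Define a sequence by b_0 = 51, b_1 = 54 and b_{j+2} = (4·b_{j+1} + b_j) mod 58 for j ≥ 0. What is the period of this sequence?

Listing terms: b_0 = 51,  b_1 = 54,  b_2 = 35,  b_3 = 20,  b_4 = 57,  b_5 = 16,  b_6 = 5,  b_7 = 36,  b_8 = 33,  b_9 = 52,  b_{10} = 9,  b_{11} = 30,  b_{12} = 13,  b_{13} = 24,  b_{14} = 51,  b_{15} = 54.
The sequence repeats with period 14.

14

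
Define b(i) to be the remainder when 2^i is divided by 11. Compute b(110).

b(0) = 1, b(1) = 2, b(2) = 4, b(3) = 8, b(4) = 5, b(5) = 10, b(6) = 9, b(7) = 7, b(8) = 3, b(9) = 6, b(10) = 1.
Since b(10) = b(0) = 1, the sequence is periodic with period 10.
(110 - 0) mod 10 = 0, so b(110) = b(0) = 1.

1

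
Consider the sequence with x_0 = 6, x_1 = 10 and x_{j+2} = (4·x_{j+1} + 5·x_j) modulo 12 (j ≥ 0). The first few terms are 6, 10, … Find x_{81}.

We have x_0 = 6; x_1 = 10; x_2 = 10; x_3 = 6; x_4 = 2; x_5 = 2; x_6 = 6; x_7 = 10.
The sequence repeats with period 6.
(81 - 0) mod 6 = 3, so x_{81} = x_3 = 6.

6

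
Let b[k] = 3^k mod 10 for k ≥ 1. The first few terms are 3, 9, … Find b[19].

7

Listing terms: b[1] = 3,  b[2] = 9,  b[3] = 7,  b[4] = 1,  b[5] = 3.
The sequence repeats with period 4.
(19 - 1) mod 4 = 2, so b[19] = b[3] = 7.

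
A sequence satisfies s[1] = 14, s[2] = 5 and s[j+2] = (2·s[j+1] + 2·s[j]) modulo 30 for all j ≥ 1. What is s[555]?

8

s[1] = 14; s[2] = 5; s[3] = 8; s[4] = 26; s[5] = 8; s[6] = 8; s[7] = 2; s[8] = 20; s[9] = 14; s[10] = 8; s[11] = 14; s[12] = 14; s[13] = 26; s[14] = 20; s[15] = 2; s[16] = 14; s[17] = 2; s[18] = 2; s[19] = 8; s[20] = 20; s[21] = 26; s[22] = 2; s[23] = 26; s[24] = 26; s[25] = 14; s[26] = 20; s[27] = 8; s[28] = 26.
Since (s[27], s[28]) = (s[3], s[4]) = (8, 26) (two consecutive terms determine the rest), the sequence is eventually periodic: after a pre-period of length 2 it cycles with period 24.
For j ≥ 3, s[j] depends only on (j - 3) mod 24. (555 - 3) mod 24 = 0, so s[555] = s[3] = 8.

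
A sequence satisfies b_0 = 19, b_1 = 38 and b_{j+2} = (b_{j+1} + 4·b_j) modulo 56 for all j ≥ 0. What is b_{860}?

26

Listing terms: b_0 = 19,  b_1 = 38,  b_2 = 2,  b_3 = 42,  b_4 = 50,  b_5 = 50,  b_6 = 26,  b_7 = 2,  b_8 = 50,  b_9 = 2,  b_{10} = 34,  b_{11} = 42,  b_{12} = 10,  b_{13} = 10,  b_{14} = 50,  b_{15} = 34,  b_{16} = 10,  b_{17} = 34,  b_{18} = 18,  b_{19} = 42,  b_{20} = 2,  b_{21} = 2,  b_{22} = 10,  b_{23} = 18,  b_{24} = 2,  b_{25} = 18,  b_{26} = 26,  b_{27} = 42,  b_{28} = 34,  b_{29} = 34,  b_{30} = 2,  b_{31} = 26,  b_{32} = 34,  b_{33} = 26,  b_{34} = 50,  b_{35} = 42,  b_{36} = 18,  b_{37} = 18,  b_{38} = 34,  b_{39} = 50,  b_{40} = 18,  b_{41} = 50,  b_{42} = 10,  b_{43} = 42,  b_{44} = 26,  b_{45} = 26,  b_{46} = 18,  b_{47} = 10,  b_{48} = 26,  b_{49} = 10,  b_{50} = 2,  b_{51} = 42.
Since (b_{50}, b_{51}) = (b_2, b_3) = (2, 42) (two consecutive terms determine the rest), the sequence is eventually periodic: after a pre-period of length 2 it cycles with period 48.
For j ≥ 2, b_j depends only on (j - 2) mod 48. (860 - 2) mod 48 = 42, so b_{860} = b_{44} = 26.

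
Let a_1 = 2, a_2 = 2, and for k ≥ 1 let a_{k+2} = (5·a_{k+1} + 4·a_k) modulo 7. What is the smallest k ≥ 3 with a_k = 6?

Listing terms: a_1 = 2,  a_2 = 2,  a_3 = 4,  a_4 = 0,  a_5 = 2,  a_6 = 3,  a_7 = 2,  a_8 = 1,  a_9 = 6,  a_{10} = 6,  a_{11} = 5,  a_{12} = 0,  a_{13} = 6,  a_{14} = 2,  a_{15} = 6,  a_{16} = 3,  a_{17} = 4,  a_{18} = 4,  a_{19} = 1,  a_{20} = 0,  a_{21} = 4,  a_{22} = 6,  a_{23} = 4,  a_{24} = 2,  a_{25} = 5,  a_{26} = 5,  a_{27} = 3,  a_{28} = 0,  a_{29} = 5,  a_{30} = 4,  a_{31} = 5,  a_{32} = 6,  a_{33} = 1,  a_{34} = 1,  a_{35} = 2,  a_{36} = 0,  a_{37} = 1,  a_{38} = 5,  a_{39} = 1,  a_{40} = 4,  a_{41} = 3,  a_{42} = 3,  a_{43} = 6,  a_{44} = 0,  a_{45} = 3,  a_{46} = 1,  a_{47} = 3,  a_{48} = 5,  a_{49} = 2,  a_{50} = 2.
Since (a_{49}, a_{50}) = (a_1, a_2) = (2, 2) (two consecutive terms determine the rest), the sequence is periodic with period 48.
The value 6 first appears (with k ≥ 3) at a_9.

9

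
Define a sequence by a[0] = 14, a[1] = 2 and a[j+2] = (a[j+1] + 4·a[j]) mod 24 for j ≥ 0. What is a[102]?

2

We have a[0] = 14,  a[1] = 2,  a[2] = 10,  a[3] = 18,  a[4] = 10,  a[5] = 10,  a[6] = 2,  a[7] = 18,  a[8] = 2,  a[9] = 2,  a[10] = 10.
Since (a[9], a[10]) = (a[1], a[2]) = (2, 10) (two consecutive terms determine the rest), the sequence is eventually periodic: after a pre-period of length 1 it cycles with period 8.
For j ≥ 1, a[j] depends only on (j - 1) mod 8. (102 - 1) mod 8 = 5, so a[102] = a[6] = 2.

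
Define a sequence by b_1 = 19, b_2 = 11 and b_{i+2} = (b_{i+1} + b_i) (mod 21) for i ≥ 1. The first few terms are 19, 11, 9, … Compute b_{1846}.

Listing terms: b_1 = 19; b_2 = 11; b_3 = 9; b_4 = 20; b_5 = 8; b_6 = 7; b_7 = 15; b_8 = 1; b_9 = 16; b_{10} = 17; b_{11} = 12; b_{12} = 8; b_{13} = 20; b_{14} = 7; b_{15} = 6; b_{16} = 13; b_{17} = 19; b_{18} = 11.
The sequence repeats with period 16.
(1846 - 1) mod 16 = 5, so b_{1846} = b_6 = 7.

7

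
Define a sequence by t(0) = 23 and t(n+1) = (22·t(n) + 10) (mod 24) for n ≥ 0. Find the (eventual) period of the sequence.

3

We have t(0) = 23, t(1) = 12, t(2) = 10, t(3) = 14, t(4) = 6, t(5) = 22, t(6) = 14.
Since t(6) = t(3) = 14, the sequence is eventually periodic: after a pre-period of length 3 it cycles with period 3.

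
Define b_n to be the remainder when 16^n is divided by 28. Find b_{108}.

b_1 = 16, b_2 = 4, b_3 = 8, b_4 = 16.
Since b_4 = b_1 = 16, the sequence is periodic with period 3.
So b_{108} = b_{1 + ((108-1) mod 3)} = b_3 = 8.

8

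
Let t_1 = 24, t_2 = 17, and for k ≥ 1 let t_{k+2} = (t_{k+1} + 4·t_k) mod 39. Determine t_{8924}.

22

Computing terms: t_1 = 24; t_2 = 17; t_3 = 35; t_4 = 25; t_5 = 9; t_6 = 31; t_7 = 28; t_8 = 35; t_9 = 30; t_{10} = 14; t_{11} = 17; t_{12} = 34; t_{13} = 24; t_{14} = 4; t_{15} = 22; t_{16} = 38; t_{17} = 9; t_{18} = 5; t_{19} = 2; t_{20} = 22; t_{21} = 30; t_{22} = 1; t_{23} = 4; t_{24} = 8; t_{25} = 24; t_{26} = 17.
The sequence repeats with period 24.
(8924 - 1) mod 24 = 19, so t_{8924} = t_{20} = 22.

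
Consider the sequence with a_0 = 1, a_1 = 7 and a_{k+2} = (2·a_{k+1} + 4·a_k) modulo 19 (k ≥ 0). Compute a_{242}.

Listing terms: a_0 = 1; a_1 = 7; a_2 = 18; a_3 = 7; a_4 = 10; a_5 = 10; a_6 = 3; a_7 = 8; a_8 = 9; a_9 = 12; a_{10} = 3; a_{11} = 16; a_{12} = 6; a_{13} = 0; a_{14} = 5; a_{15} = 10; a_{16} = 2; a_{17} = 6; a_{18} = 1; a_{19} = 7.
Since (a_{18}, a_{19}) = (a_0, a_1) = (1, 7) (two consecutive terms determine the rest), the sequence is periodic with period 18.
So a_{242} = a_{0 + ((242-0) mod 18)} = a_8 = 9.

9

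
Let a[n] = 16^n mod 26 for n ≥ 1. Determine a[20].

Listing terms: a[1] = 16,  a[2] = 22,  a[3] = 14,  a[4] = 16.
Since a[4] = a[1] = 16, the sequence is periodic with period 3.
(20 - 1) mod 3 = 1, so a[20] = a[2] = 22.

22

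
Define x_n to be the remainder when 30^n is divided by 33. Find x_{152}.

9

We have x_1 = 30, x_2 = 9, x_3 = 6, x_4 = 15, x_5 = 21, x_6 = 3, x_7 = 24, x_8 = 27, x_9 = 18, x_{10} = 12, x_{11} = 30.
The sequence repeats with period 10.
(152 - 1) mod 10 = 1, so x_{152} = x_2 = 9.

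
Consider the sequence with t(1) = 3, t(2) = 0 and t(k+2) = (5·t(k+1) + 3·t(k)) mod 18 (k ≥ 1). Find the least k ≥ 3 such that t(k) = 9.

Listing terms: t(1) = 3; t(2) = 0; t(3) = 9; t(4) = 9; t(5) = 0; t(6) = 9.
Since (t(5), t(6)) = (t(2), t(3)) = (0, 9) (two consecutive terms determine the rest), the sequence is eventually periodic: after a pre-period of length 1 it cycles with period 3.
The value 9 first appears (with k ≥ 3) at t(3).

3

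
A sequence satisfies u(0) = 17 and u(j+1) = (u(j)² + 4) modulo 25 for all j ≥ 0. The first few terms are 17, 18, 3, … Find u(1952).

u(0) = 17, u(1) = 18, u(2) = 3, u(3) = 13, u(4) = 23, u(5) = 8, u(6) = 18.
Since u(6) = u(1) = 18, the sequence is eventually periodic: after a pre-period of length 1 it cycles with period 5.
For j ≥ 1, u(j) depends only on (j - 1) mod 5. (1952 - 1) mod 5 = 1, so u(1952) = u(2) = 3.

3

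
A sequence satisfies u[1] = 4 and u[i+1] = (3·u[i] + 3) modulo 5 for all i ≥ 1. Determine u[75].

u[1] = 4,  u[2] = 0,  u[3] = 3,  u[4] = 2,  u[5] = 4.
Since u[5] = u[1] = 4, the sequence is periodic with period 4.
(75 - 1) mod 4 = 2, so u[75] = u[3] = 3.

3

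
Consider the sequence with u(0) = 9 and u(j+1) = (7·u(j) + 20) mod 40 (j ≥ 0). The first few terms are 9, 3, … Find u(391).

27

Listing terms: u(0) = 9, u(1) = 3, u(2) = 1, u(3) = 27, u(4) = 9.
The sequence repeats with period 4.
So u(391) = u(0 + ((391-0) mod 4)) = u(3) = 27.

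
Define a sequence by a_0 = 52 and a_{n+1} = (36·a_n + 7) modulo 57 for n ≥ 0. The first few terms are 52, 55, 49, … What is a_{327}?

Listing terms: a_0 = 52, a_1 = 55, a_2 = 49, a_3 = 4, a_4 = 37, a_5 = 28, a_6 = 46, a_7 = 10, a_8 = 25, a_9 = 52.
The sequence repeats with period 9.
(327 - 0) mod 9 = 3, so a_{327} = a_3 = 4.

4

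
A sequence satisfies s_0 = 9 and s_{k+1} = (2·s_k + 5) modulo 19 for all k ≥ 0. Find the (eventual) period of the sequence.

18

s_0 = 9; s_1 = 4; s_2 = 13; s_3 = 12; s_4 = 10; s_5 = 6; s_6 = 17; s_7 = 1; s_8 = 7; s_9 = 0; s_{10} = 5; s_{11} = 15; s_{12} = 16; s_{13} = 18; s_{14} = 3; s_{15} = 11; s_{16} = 8; s_{17} = 2; s_{18} = 9.
The sequence repeats with period 18.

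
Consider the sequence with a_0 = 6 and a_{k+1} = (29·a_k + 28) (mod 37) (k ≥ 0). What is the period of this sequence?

a_0 = 6,  a_1 = 17,  a_2 = 3,  a_3 = 4,  a_4 = 33,  a_5 = 23,  a_6 = 29,  a_7 = 18,  a_8 = 32,  a_9 = 31,  a_{10} = 2,  a_{11} = 12,  a_{12} = 6.
Since a_{12} = a_0 = 6, the sequence is periodic with period 12.

12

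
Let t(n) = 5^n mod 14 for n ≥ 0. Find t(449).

Computing terms: t(0) = 1, t(1) = 5, t(2) = 11, t(3) = 13, t(4) = 9, t(5) = 3, t(6) = 1.
Since t(6) = t(0) = 1, the sequence is periodic with period 6.
(449 - 0) mod 6 = 5, so t(449) = t(5) = 3.

3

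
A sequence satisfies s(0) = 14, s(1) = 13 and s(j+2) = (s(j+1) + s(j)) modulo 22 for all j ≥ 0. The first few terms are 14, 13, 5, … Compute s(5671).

s(0) = 14,  s(1) = 13,  s(2) = 5,  s(3) = 18,  s(4) = 1,  s(5) = 19,  s(6) = 20,  s(7) = 17,  s(8) = 15,  s(9) = 10,  s(10) = 3,  s(11) = 13,  s(12) = 16,  s(13) = 7,  s(14) = 1,  s(15) = 8,  s(16) = 9,  s(17) = 17,  s(18) = 4,  s(19) = 21,  s(20) = 3,  s(21) = 2,  s(22) = 5,  s(23) = 7,  s(24) = 12,  s(25) = 19,  s(26) = 9,  s(27) = 6,  s(28) = 15,  s(29) = 21,  s(30) = 14,  s(31) = 13.
The sequence repeats with period 30.
(5671 - 0) mod 30 = 1, so s(5671) = s(1) = 13.

13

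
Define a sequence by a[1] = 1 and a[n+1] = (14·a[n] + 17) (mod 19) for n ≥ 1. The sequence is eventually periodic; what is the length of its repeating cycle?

18

We have a[1] = 1; a[2] = 12; a[3] = 14; a[4] = 4; a[5] = 16; a[6] = 13; a[7] = 9; a[8] = 10; a[9] = 5; a[10] = 11; a[11] = 0; a[12] = 17; a[13] = 8; a[14] = 15; a[15] = 18; a[16] = 3; a[17] = 2; a[18] = 7; a[19] = 1.
The sequence repeats with period 18.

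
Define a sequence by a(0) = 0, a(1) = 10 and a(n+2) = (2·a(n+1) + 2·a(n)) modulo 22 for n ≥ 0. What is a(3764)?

a(0) = 0, a(1) = 10, a(2) = 20, a(3) = 16, a(4) = 6, a(5) = 0, a(6) = 12, a(7) = 2, a(8) = 6, a(9) = 16, a(10) = 0, a(11) = 10.
Since (a(10), a(11)) = (a(0), a(1)) = (0, 10) (two consecutive terms determine the rest), the sequence is periodic with period 10.
So a(3764) = a(0 + ((3764-0) mod 10)) = a(4) = 6.

6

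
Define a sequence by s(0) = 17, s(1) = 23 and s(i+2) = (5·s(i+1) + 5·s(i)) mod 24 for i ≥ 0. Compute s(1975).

Listing terms: s(0) = 17, s(1) = 23, s(2) = 8, s(3) = 11, s(4) = 23, s(5) = 2, s(6) = 5, s(7) = 11, s(8) = 8, s(9) = 23, s(10) = 11, s(11) = 2, s(12) = 17, s(13) = 23.
The sequence repeats with period 12.
(1975 - 0) mod 12 = 7, so s(1975) = s(7) = 11.

11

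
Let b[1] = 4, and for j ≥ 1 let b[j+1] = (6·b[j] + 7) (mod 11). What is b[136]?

2

Computing terms: b[1] = 4; b[2] = 9; b[3] = 6; b[4] = 10; b[5] = 1; b[6] = 2; b[7] = 8; b[8] = 0; b[9] = 7; b[10] = 5; b[11] = 4.
The sequence repeats with period 10.
So b[136] = b[1 + ((136-1) mod 10)] = b[6] = 2.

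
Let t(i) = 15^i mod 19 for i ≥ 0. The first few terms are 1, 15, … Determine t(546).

11

Computing terms: t(0) = 1, t(1) = 15, t(2) = 16, t(3) = 12, t(4) = 9, t(5) = 2, t(6) = 11, t(7) = 13, t(8) = 5, t(9) = 18, t(10) = 4, t(11) = 3, t(12) = 7, t(13) = 10, t(14) = 17, t(15) = 8, t(16) = 6, t(17) = 14, t(18) = 1.
The sequence repeats with period 18.
So t(546) = t(0 + ((546-0) mod 18)) = t(6) = 11.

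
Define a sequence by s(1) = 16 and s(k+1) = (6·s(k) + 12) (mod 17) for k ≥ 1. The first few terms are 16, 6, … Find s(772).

11

Listing terms: s(1) = 16; s(2) = 6; s(3) = 14; s(4) = 11; s(5) = 10; s(6) = 4; s(7) = 2; s(8) = 7; s(9) = 3; s(10) = 13; s(11) = 5; s(12) = 8; s(13) = 9; s(14) = 15; s(15) = 0; s(16) = 12; s(17) = 16.
Since s(17) = s(1) = 16, the sequence is periodic with period 16.
(772 - 1) mod 16 = 3, so s(772) = s(4) = 11.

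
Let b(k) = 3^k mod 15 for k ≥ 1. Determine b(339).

Listing terms: b(1) = 3; b(2) = 9; b(3) = 12; b(4) = 6; b(5) = 3.
The sequence repeats with period 4.
(339 - 1) mod 4 = 2, so b(339) = b(3) = 12.

12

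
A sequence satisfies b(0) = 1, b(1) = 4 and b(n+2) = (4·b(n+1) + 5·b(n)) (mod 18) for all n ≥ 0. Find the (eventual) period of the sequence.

18

Computing terms: b(0) = 1,  b(1) = 4,  b(2) = 3,  b(3) = 14,  b(4) = 17,  b(5) = 12,  b(6) = 7,  b(7) = 16,  b(8) = 9,  b(9) = 8,  b(10) = 5,  b(11) = 6,  b(12) = 13,  b(13) = 10,  b(14) = 15,  b(15) = 2,  b(16) = 11,  b(17) = 0,  b(18) = 1,  b(19) = 4.
The sequence repeats with period 18.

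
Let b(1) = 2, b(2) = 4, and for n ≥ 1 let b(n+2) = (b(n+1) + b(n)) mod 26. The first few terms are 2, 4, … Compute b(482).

0

Computing terms: b(1) = 2; b(2) = 4; b(3) = 6; b(4) = 10; b(5) = 16; b(6) = 0; b(7) = 16; b(8) = 16; b(9) = 6; b(10) = 22; b(11) = 2; b(12) = 24; b(13) = 0; b(14) = 24; b(15) = 24; b(16) = 22; b(17) = 20; b(18) = 16; b(19) = 10; b(20) = 0; b(21) = 10; b(22) = 10; b(23) = 20; b(24) = 4; b(25) = 24; b(26) = 2; b(27) = 0; b(28) = 2; b(29) = 2; b(30) = 4.
Since (b(29), b(30)) = (b(1), b(2)) = (2, 4) (two consecutive terms determine the rest), the sequence is periodic with period 28.
(482 - 1) mod 28 = 5, so b(482) = b(6) = 0.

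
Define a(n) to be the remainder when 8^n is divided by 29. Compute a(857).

Computing terms: a(0) = 1,  a(1) = 8,  a(2) = 6,  a(3) = 19,  a(4) = 7,  a(5) = 27,  a(6) = 13,  a(7) = 17,  a(8) = 20,  a(9) = 15,  a(10) = 4,  a(11) = 3,  a(12) = 24,  a(13) = 18,  a(14) = 28,  a(15) = 21,  a(16) = 23,  a(17) = 10,  a(18) = 22,  a(19) = 2,  a(20) = 16,  a(21) = 12,  a(22) = 9,  a(23) = 14,  a(24) = 25,  a(25) = 26,  a(26) = 5,  a(27) = 11,  a(28) = 1.
Since a(28) = a(0) = 1, the sequence is periodic with period 28.
(857 - 0) mod 28 = 17, so a(857) = a(17) = 10.

10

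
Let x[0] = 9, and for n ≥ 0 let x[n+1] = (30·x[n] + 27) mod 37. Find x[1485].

7

Listing terms: x[0] = 9, x[1] = 1, x[2] = 20, x[3] = 35, x[4] = 4, x[5] = 36, x[6] = 34, x[7] = 11, x[8] = 24, x[9] = 7, x[10] = 15, x[11] = 33, x[12] = 18, x[13] = 12, x[14] = 17, x[15] = 19, x[16] = 5, x[17] = 29, x[18] = 9.
The sequence repeats with period 18.
So x[1485] = x[0 + ((1485-0) mod 18)] = x[9] = 7.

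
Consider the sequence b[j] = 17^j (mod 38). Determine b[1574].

9

We have b[0] = 1,  b[1] = 17,  b[2] = 23,  b[3] = 11,  b[4] = 35,  b[5] = 25,  b[6] = 7,  b[7] = 5,  b[8] = 9,  b[9] = 1.
Since b[9] = b[0] = 1, the sequence is periodic with period 9.
So b[1574] = b[0 + ((1574-0) mod 9)] = b[8] = 9.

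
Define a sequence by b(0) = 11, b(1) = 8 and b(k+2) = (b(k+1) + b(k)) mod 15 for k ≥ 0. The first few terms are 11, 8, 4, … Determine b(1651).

Listing terms: b(0) = 11, b(1) = 8, b(2) = 4, b(3) = 12, b(4) = 1, b(5) = 13, b(6) = 14, b(7) = 12, b(8) = 11, b(9) = 8.
Since (b(8), b(9)) = (b(0), b(1)) = (11, 8) (two consecutive terms determine the rest), the sequence is periodic with period 8.
So b(1651) = b(0 + ((1651-0) mod 8)) = b(3) = 12.

12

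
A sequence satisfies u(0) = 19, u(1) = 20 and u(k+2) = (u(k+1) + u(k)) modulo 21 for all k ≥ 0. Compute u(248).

Computing terms: u(0) = 19; u(1) = 20; u(2) = 18; u(3) = 17; u(4) = 14; u(5) = 10; u(6) = 3; u(7) = 13; u(8) = 16; u(9) = 8; u(10) = 3; u(11) = 11; u(12) = 14; u(13) = 4; u(14) = 18; u(15) = 1; u(16) = 19; u(17) = 20.
Since (u(16), u(17)) = (u(0), u(1)) = (19, 20) (two consecutive terms determine the rest), the sequence is periodic with period 16.
So u(248) = u(0 + ((248-0) mod 16)) = u(8) = 16.

16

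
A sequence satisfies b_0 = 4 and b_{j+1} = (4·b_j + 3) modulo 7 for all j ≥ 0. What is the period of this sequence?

3

Computing terms: b_0 = 4, b_1 = 5, b_2 = 2, b_3 = 4.
Since b_3 = b_0 = 4, the sequence is periodic with period 3.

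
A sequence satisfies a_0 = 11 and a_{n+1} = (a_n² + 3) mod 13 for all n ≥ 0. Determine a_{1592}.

We have a_0 = 11; a_1 = 7; a_2 = 0; a_3 = 3; a_4 = 12; a_5 = 4; a_6 = 6; a_7 = 0.
Since a_7 = a_2 = 0, the sequence is eventually periodic: after a pre-period of length 2 it cycles with period 5.
For n ≥ 2, a_n depends only on (n - 2) mod 5. (1592 - 2) mod 5 = 0, so a_{1592} = a_2 = 0.

0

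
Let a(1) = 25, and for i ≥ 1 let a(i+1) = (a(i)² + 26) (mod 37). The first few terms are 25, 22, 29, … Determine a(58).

15

Listing terms: a(1) = 25; a(2) = 22; a(3) = 29; a(4) = 16; a(5) = 23; a(6) = 0; a(7) = 26; a(8) = 36; a(9) = 27; a(10) = 15; a(11) = 29.
Since a(11) = a(3) = 29, the sequence is eventually periodic: after a pre-period of length 2 it cycles with period 8.
For i ≥ 3, a(i) depends only on (i - 3) mod 8. (58 - 3) mod 8 = 7, so a(58) = a(10) = 15.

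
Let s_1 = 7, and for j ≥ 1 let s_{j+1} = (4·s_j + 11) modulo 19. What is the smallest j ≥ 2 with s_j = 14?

We have s_1 = 7, s_2 = 1, s_3 = 15, s_4 = 14, s_5 = 10, s_6 = 13, s_7 = 6, s_8 = 16, s_9 = 18, s_{10} = 7.
The sequence repeats with period 9.
The value 14 first appears (with j ≥ 2) at s_4.

4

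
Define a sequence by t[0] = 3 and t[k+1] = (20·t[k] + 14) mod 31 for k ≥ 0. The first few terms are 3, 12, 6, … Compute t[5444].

We have t[0] = 3, t[1] = 12, t[2] = 6, t[3] = 10, t[4] = 28, t[5] = 16, t[6] = 24, t[7] = 29, t[8] = 5, t[9] = 21, t[10] = 0, t[11] = 14, t[12] = 15, t[13] = 4, t[14] = 1, t[15] = 3.
Since t[15] = t[0] = 3, the sequence is periodic with period 15.
(5444 - 0) mod 15 = 14, so t[5444] = t[14] = 1.

1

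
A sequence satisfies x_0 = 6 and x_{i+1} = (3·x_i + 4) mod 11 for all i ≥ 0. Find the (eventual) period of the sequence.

5

x_0 = 6; x_1 = 0; x_2 = 4; x_3 = 5; x_4 = 8; x_5 = 6.
The sequence repeats with period 5.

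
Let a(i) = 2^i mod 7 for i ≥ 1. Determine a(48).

Listing terms: a(1) = 2; a(2) = 4; a(3) = 1; a(4) = 2.
Since a(4) = a(1) = 2, the sequence is periodic with period 3.
(48 - 1) mod 3 = 2, so a(48) = a(3) = 1.

1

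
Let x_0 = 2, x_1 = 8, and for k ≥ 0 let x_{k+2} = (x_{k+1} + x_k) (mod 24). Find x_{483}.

x_0 = 2, x_1 = 8, x_2 = 10, x_3 = 18, x_4 = 4, x_5 = 22, x_6 = 2, x_7 = 0, x_8 = 2, x_9 = 2, x_{10} = 4, x_{11} = 6, x_{12} = 10, x_{13} = 16, x_{14} = 2, x_{15} = 18, x_{16} = 20, x_{17} = 14, x_{18} = 10, x_{19} = 0, x_{20} = 10, x_{21} = 10, x_{22} = 20, x_{23} = 6, x_{24} = 2, x_{25} = 8.
The sequence repeats with period 24.
So x_{483} = x_{0 + ((483-0) mod 24)} = x_3 = 18.

18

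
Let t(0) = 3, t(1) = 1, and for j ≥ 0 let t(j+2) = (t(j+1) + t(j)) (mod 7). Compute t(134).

We have t(0) = 3,  t(1) = 1,  t(2) = 4,  t(3) = 5,  t(4) = 2,  t(5) = 0,  t(6) = 2,  t(7) = 2,  t(8) = 4,  t(9) = 6,  t(10) = 3,  t(11) = 2,  t(12) = 5,  t(13) = 0,  t(14) = 5,  t(15) = 5,  t(16) = 3,  t(17) = 1.
The sequence repeats with period 16.
(134 - 0) mod 16 = 6, so t(134) = t(6) = 2.

2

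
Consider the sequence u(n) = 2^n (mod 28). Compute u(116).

u(0) = 1, u(1) = 2, u(2) = 4, u(3) = 8, u(4) = 16, u(5) = 4.
Since u(5) = u(2) = 4, the sequence is eventually periodic: after a pre-period of length 2 it cycles with period 3.
For n ≥ 2, u(n) depends only on (n - 2) mod 3. (116 - 2) mod 3 = 0, so u(116) = u(2) = 4.

4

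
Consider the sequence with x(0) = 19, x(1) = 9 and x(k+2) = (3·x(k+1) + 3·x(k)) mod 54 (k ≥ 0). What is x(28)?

27

Listing terms: x(0) = 19,  x(1) = 9,  x(2) = 30,  x(3) = 9,  x(4) = 9,  x(5) = 0,  x(6) = 27,  x(7) = 27,  x(8) = 0,  x(9) = 27.
Since (x(8), x(9)) = (x(5), x(6)) = (0, 27) (two consecutive terms determine the rest), the sequence is eventually periodic: after a pre-period of length 5 it cycles with period 3.
For k ≥ 5, x(k) depends only on (k - 5) mod 3. (28 - 5) mod 3 = 2, so x(28) = x(7) = 27.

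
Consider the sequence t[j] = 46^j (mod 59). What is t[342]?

28

Computing terms: t[0] = 1, t[1] = 46, t[2] = 51, t[3] = 45, t[4] = 5, t[5] = 53, t[6] = 19, t[7] = 48, t[8] = 25, t[9] = 29, t[10] = 36, t[11] = 4, t[12] = 7, t[13] = 27, t[14] = 3, t[15] = 20, t[16] = 35, t[17] = 17, t[18] = 15, t[19] = 41, t[20] = 57, t[21] = 26, t[22] = 16, t[23] = 28, t[24] = 49, t[25] = 12, t[26] = 21, t[27] = 22, t[28] = 9, t[29] = 1.
Since t[29] = t[0] = 1, the sequence is periodic with period 29.
(342 - 0) mod 29 = 23, so t[342] = t[23] = 28.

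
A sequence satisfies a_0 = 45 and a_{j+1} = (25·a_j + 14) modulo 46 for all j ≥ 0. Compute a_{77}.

45

We have a_0 = 45; a_1 = 35; a_2 = 15; a_3 = 21; a_4 = 33; a_5 = 11; a_6 = 13; a_7 = 17; a_8 = 25; a_9 = 41; a_{10} = 27; a_{11} = 45.
Since a_{11} = a_0 = 45, the sequence is periodic with period 11.
So a_{77} = a_{0 + ((77-0) mod 11)} = a_0 = 45.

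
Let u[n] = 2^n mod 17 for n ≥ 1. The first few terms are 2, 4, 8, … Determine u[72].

Computing terms: u[1] = 2,  u[2] = 4,  u[3] = 8,  u[4] = 16,  u[5] = 15,  u[6] = 13,  u[7] = 9,  u[8] = 1,  u[9] = 2.
The sequence repeats with period 8.
(72 - 1) mod 8 = 7, so u[72] = u[8] = 1.

1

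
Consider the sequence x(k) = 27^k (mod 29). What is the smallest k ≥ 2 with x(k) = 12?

Computing terms: x(1) = 27,  x(2) = 4,  x(3) = 21,  x(4) = 16,  x(5) = 26,  x(6) = 6,  x(7) = 17,  x(8) = 24,  x(9) = 10,  x(10) = 9,  x(11) = 11,  x(12) = 7,  x(13) = 15,  x(14) = 28,  x(15) = 2,  x(16) = 25,  x(17) = 8,  x(18) = 13,  x(19) = 3,  x(20) = 23,  x(21) = 12,  x(22) = 5,  x(23) = 19,  x(24) = 20,  x(25) = 18,  x(26) = 22,  x(27) = 14,  x(28) = 1,  x(29) = 27.
Since x(29) = x(1) = 27, the sequence is periodic with period 28.
The value 12 first appears (with k ≥ 2) at x(21).

21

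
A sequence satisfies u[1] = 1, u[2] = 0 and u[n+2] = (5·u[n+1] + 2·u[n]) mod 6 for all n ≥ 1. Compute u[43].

4

Computing terms: u[1] = 1,  u[2] = 0,  u[3] = 2,  u[4] = 4,  u[5] = 0,  u[6] = 2.
Since (u[5], u[6]) = (u[2], u[3]) = (0, 2) (two consecutive terms determine the rest), the sequence is eventually periodic: after a pre-period of length 1 it cycles with period 3.
For n ≥ 2, u[n] depends only on (n - 2) mod 3. (43 - 2) mod 3 = 2, so u[43] = u[4] = 4.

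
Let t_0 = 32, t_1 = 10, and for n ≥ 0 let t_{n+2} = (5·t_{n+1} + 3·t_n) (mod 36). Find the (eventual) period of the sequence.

6

Computing terms: t_0 = 32,  t_1 = 10,  t_2 = 2,  t_3 = 4,  t_4 = 26,  t_5 = 34,  t_6 = 32,  t_7 = 10.
Since (t_6, t_7) = (t_0, t_1) = (32, 10) (two consecutive terms determine the rest), the sequence is periodic with period 6.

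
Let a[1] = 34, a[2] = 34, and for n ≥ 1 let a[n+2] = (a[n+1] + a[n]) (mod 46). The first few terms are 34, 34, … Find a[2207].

34

a[1] = 34,  a[2] = 34,  a[3] = 22,  a[4] = 10,  a[5] = 32,  a[6] = 42,  a[7] = 28,  a[8] = 24,  a[9] = 6,  a[10] = 30,  a[11] = 36,  a[12] = 20,  a[13] = 10,  a[14] = 30,  a[15] = 40,  a[16] = 24,  a[17] = 18,  a[18] = 42,  a[19] = 14,  a[20] = 10,  a[21] = 24,  a[22] = 34,  a[23] = 12,  a[24] = 0,  a[25] = 12,  a[26] = 12,  a[27] = 24,  a[28] = 36,  a[29] = 14,  a[30] = 4,  a[31] = 18,  a[32] = 22,  a[33] = 40,  a[34] = 16,  a[35] = 10,  a[36] = 26,  a[37] = 36,  a[38] = 16,  a[39] = 6,  a[40] = 22,  a[41] = 28,  a[42] = 4,  a[43] = 32,  a[44] = 36,  a[45] = 22,  a[46] = 12,  a[47] = 34,  a[48] = 0,  a[49] = 34,  a[50] = 34.
Since (a[49], a[50]) = (a[1], a[2]) = (34, 34) (two consecutive terms determine the rest), the sequence is periodic with period 48.
(2207 - 1) mod 48 = 46, so a[2207] = a[47] = 34.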